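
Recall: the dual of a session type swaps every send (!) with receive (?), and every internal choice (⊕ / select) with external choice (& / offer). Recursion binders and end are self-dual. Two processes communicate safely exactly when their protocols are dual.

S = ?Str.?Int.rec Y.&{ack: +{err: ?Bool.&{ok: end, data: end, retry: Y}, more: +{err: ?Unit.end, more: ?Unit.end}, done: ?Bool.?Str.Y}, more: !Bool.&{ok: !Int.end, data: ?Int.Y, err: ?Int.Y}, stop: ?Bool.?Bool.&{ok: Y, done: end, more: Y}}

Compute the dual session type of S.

!Str.!Int.rec Y.+{ack: &{err: !Bool.+{ok: end, data: end, retry: Y}, more: &{err: !Unit.end, more: !Unit.end}, done: !Bool.!Str.Y}, more: ?Bool.+{ok: ?Int.end, data: !Int.Y, err: !Int.Y}, stop: !Bool.!Bool.+{ok: Y, done: end, more: Y}}

?Str → !Str
  ?Int → !Int
    rec Y → rec Y  (rec unchanged)
      &{ack,more,stop} → +{ack,more,stop}  (&→⊕)
        case ack:
          +{err,more,done} → &{err,more,done}  (select→offer)
            case err:
              ?Bool → !Bool
                &{ok,data,retry} → +{ok,data,retry}  (&→⊕)
                  case ok:
                    end ↦ end
                  case data:
                    end ↦ end
                  case retry:
                    Y ↦ Y
            case more:
              +{err,more} → &{err,more}  (select→offer)
                case err:
                  ?Unit → !Unit
                    end ↦ end
                case more:
                  ?Unit → !Unit
                    end ↦ end
            case done:
              ?Bool → !Bool
                ?Str → !Str
                  Y ↦ Y
        case more:
          !Bool → ?Bool
            &{ok,data,err} → +{ok,data,err}  (&→⊕)
              case ok:
                !Int → ?Int
                  end ↦ end
              case data:
                ?Int → !Int
                  Y ↦ Y
              case err:
                ?Int → !Int
                  Y ↦ Y
        case stop:
          ?Bool → !Bool
            ?Bool → !Bool
              &{ok,done,more} → +{ok,done,more}  (&→⊕)
                case ok:
                  Y ↦ Y
                case done:
                  end ↦ end
                case more:
                  Y ↦ Y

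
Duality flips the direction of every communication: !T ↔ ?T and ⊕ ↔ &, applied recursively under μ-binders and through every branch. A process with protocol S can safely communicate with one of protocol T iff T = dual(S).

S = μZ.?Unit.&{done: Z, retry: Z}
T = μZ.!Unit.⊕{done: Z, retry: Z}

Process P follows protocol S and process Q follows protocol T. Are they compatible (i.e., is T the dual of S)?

μZ | μZ  match (binder kept)
  ?Unit | !Unit  match
    &{done,retry} | ⊕{done,retry}  match labels match
      • done:
        Z | Z  match
      • retry:
        Z | Z  match

YES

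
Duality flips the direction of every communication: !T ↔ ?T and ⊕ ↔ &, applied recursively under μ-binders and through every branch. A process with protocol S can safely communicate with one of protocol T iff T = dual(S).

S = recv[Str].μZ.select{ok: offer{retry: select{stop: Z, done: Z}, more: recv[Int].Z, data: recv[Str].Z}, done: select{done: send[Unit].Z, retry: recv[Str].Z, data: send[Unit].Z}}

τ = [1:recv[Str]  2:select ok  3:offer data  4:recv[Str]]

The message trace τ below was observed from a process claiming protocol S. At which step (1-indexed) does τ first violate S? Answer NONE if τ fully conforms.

@1 recv[Str]  ok  state: μZ.…
@2 select ok  ok  state: offer{retry: select{stop: μZ.…, done: μZ.…}, more: recv[Int].μZ.…, data: recv[Str].μZ.…}
@3 offer data  ok  state: recv[Str].μZ.…
@4 recv[Str]  ok  state: μZ.…
trace exhausted — no violation

NONE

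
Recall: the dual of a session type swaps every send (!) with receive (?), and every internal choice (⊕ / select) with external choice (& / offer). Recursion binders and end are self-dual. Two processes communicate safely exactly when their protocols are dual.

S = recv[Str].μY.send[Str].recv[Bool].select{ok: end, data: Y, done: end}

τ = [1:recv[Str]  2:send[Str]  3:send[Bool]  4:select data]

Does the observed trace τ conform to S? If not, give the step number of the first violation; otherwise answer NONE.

3

[1] recv[Str]  match  state: μY.…
[2] send[Str]  match  state: recv[Bool].select{ok: end, data: μY.…, done: end}
[3] got send[Bool], protocol expects recv[Bool]  ✗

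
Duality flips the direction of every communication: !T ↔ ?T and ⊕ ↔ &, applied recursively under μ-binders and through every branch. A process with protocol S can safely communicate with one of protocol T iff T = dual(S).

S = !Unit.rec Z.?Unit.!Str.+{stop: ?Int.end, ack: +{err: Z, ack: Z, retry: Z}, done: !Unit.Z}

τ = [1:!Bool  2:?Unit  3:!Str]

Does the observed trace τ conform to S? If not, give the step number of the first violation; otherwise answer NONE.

[1] got !Bool, protocol expects !Unit  ✗

1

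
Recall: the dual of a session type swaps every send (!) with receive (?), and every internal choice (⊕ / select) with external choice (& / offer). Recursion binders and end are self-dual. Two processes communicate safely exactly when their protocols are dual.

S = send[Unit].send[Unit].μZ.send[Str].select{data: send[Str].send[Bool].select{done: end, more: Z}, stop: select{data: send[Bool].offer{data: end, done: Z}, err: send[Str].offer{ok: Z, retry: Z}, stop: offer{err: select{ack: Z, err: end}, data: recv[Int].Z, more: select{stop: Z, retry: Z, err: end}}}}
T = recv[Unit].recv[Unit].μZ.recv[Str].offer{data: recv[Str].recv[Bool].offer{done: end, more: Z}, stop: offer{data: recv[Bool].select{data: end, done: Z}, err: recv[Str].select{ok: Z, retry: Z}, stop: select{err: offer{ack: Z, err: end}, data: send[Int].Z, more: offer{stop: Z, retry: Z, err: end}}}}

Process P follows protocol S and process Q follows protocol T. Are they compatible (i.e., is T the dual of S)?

send[Unit] vs recv[Unit]  ok
  send[Unit] vs recv[Unit]  ok
    μZ vs μZ  ok (binder kept)
      send[Str] vs recv[Str]  ok
        select{data,stop} vs offer{data,stop}  ok labels match
          • data:
            send[Str] vs recv[Str]  ok
              send[Bool] vs recv[Bool]  ok
                select{done,more} vs offer{done,more}  ok labels match
                  • done:
                    end vs end  ok
                  • more:
                    Z vs Z  ok
          • stop:
            select{data,err,stop} vs offer{data,err,stop}  ok labels match
              • data:
                send[Bool] vs recv[Bool]  ok
                  offer{data,done} vs select{data,done}  ok labels match
                    • data:
                      end vs end  ok
                    • done:
                      Z vs Z  ok
              • err:
                send[Str] vs recv[Str]  ok
                  offer{ok,retry} vs select{ok,retry}  ok labels match
                    • ok:
                      Z vs Z  ok
                    • retry:
                      Z vs Z  ok
              • stop:
                offer{err,data,more} vs select{err,data,more}  ok labels match
                  • err:
                    select{ack,err} vs offer{ack,err}  ok labels match
                      • ack:
                        Z vs Z  ok
                      • err:
                        end vs end  ok
                  • data:
                    recv[Int] vs send[Int]  ok
                      Z vs Z  ok
                  • more:
                    select{stop,retry,err} vs offer{stop,retry,err}  ok labels match
                      • stop:
                        Z vs Z  ok
                      • retry:
                        Z vs Z  ok
                      • err:
                        end vs end  ok

YES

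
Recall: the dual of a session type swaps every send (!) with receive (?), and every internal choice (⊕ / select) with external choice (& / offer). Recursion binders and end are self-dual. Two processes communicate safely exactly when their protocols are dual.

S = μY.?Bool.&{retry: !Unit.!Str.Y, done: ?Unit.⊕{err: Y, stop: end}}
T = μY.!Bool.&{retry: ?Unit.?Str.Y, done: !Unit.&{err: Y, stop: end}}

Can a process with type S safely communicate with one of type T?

NO

μY | μY  ✓ (rec unchanged)
  ?Bool | !Bool  ✓
    &{retry,done} | &{retry,done}  ✗ choice polarity not flipped — not dual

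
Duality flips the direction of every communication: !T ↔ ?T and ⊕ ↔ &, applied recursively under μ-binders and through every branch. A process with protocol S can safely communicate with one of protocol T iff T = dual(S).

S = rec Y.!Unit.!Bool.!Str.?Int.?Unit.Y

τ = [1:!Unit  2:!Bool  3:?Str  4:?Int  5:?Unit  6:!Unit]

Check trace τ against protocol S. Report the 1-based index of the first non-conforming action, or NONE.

step 1: !Unit  ✓  state: !Bool.!Str.?Int.?Unit.rec Y.…
step 2: !Bool  ✓  state: !Str.?Int.?Unit.rec Y.…
step 3: got ?Str, protocol expects !Str  ✗

3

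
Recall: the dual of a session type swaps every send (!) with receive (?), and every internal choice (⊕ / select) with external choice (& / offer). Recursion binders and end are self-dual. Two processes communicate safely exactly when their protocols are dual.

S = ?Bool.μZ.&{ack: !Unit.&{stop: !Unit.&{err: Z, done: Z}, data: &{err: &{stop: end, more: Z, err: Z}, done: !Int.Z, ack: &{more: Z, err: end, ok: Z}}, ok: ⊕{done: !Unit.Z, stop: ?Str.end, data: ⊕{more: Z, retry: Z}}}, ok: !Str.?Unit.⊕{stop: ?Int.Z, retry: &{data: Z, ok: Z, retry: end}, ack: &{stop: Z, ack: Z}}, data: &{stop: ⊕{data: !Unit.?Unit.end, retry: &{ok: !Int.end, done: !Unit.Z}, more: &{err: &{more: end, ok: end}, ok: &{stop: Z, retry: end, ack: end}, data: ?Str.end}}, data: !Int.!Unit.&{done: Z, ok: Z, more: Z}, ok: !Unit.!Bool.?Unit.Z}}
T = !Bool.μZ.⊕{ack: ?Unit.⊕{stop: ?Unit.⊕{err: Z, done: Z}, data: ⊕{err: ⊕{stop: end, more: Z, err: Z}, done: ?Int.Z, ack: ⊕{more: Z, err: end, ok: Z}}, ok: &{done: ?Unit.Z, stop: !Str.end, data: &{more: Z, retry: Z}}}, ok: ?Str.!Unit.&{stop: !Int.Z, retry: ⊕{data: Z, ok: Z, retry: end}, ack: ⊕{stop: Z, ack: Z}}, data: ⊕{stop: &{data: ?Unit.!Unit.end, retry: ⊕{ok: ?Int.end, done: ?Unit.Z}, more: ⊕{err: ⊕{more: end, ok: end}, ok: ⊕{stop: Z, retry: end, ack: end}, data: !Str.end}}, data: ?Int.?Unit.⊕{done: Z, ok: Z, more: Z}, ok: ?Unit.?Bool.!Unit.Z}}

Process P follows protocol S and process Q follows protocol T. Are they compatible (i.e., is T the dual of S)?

?Bool vs !Bool  ok
  μZ vs μZ  ok (rec unchanged)
    &{ack,ok,data} vs ⊕{ack,ok,data}  ok same labels
      [ack]
        !Unit vs ?Unit  ok
          &{stop,data,ok} vs ⊕{stop,data,ok}  ok same labels
            [stop]
              !Unit vs ?Unit  ok
                &{err,done} vs ⊕{err,done}  ok same labels
                  [err]
                    Z vs Z  ok
                  [done]
                    Z vs Z  ok
            [data]
              &{err,done,ack} vs ⊕{err,done,ack}  ok same labels
                [err]
                  &{stop,more,err} vs ⊕{stop,more,err}  ok same labels
                    [stop]
                      end vs end  ok
                    [more]
                      Z vs Z  ok
                    [err]
                      Z vs Z  ok
                [done]
                  !Int vs ?Int  ok
                    Z vs Z  ok
                [ack]
                  &{more,err,ok} vs ⊕{more,err,ok}  ok same labels
                    [more]
                      Z vs Z  ok
                    [err]
                      end vs end  ok
                    [ok]
                      Z vs Z  ok
            [ok]
              ⊕{done,stop,data} vs &{done,stop,data}  ok same labels
                [done]
                  !Unit vs ?Unit  ok
                    Z vs Z  ok
                [stop]
                  ?Str vs !Str  ok
                    end vs end  ok
                [data]
                  ⊕{more,retry} vs &{more,retry}  ok same labels
                    [more]
                      Z vs Z  ok
                    [retry]
                      Z vs Z  ok
      [ok]
        !Str vs ?Str  ok
          ?Unit vs !Unit  ok
            ⊕{stop,retry,ack} vs &{stop,retry,ack}  ok same labels
              [stop]
                ?Int vs !Int  ok
                  Z vs Z  ok
              [retry]
                &{data,ok,retry} vs ⊕{data,ok,retry}  ok same labels
                  [data]
                    Z vs Z  ok
                  [ok]
                    Z vs Z  ok
                  [retry]
                    end vs end  ok
              [ack]
                &{stop,ack} vs ⊕{stop,ack}  ok same labels
                  [stop]
                    Z vs Z  ok
                  [ack]
                    Z vs Z  ok
      [data]
        &{stop,data,ok} vs ⊕{stop,data,ok}  ok same labels
          [stop]
            ⊕{data,retry,more} vs &{data,retry,more}  ok same labels
              [data]
                !Unit vs ?Unit  ok
                  ?Unit vs !Unit  ok
                    end vs end  ok
              [retry]
                &{ok,done} vs ⊕{ok,done}  ok same labels
                  [ok]
                    !Int vs ?Int  ok
                      end vs end  ok
                  [done]
                    !Unit vs ?Unit  ok
                      Z vs Z  ok
              [more]
                &{err,ok,data} vs ⊕{err,ok,data}  ok same labels
                  [err]
                    &{more,ok} vs ⊕{more,ok}  ok same labels
                      [more]
                        end vs end  ok
                      [ok]
                        end vs end  ok
                  [ok]
                    &{stop,retry,ack} vs ⊕{stop,retry,ack}  ok same labels
                      [stop]
                        Z vs Z  ok
                      [retry]
                        end vs end  ok
                      [ack]
                        end vs end  ok
                  [data]
                    ?Str vs !Str  ok
                      end vs end  ok
          [data]
            !Int vs ?Int  ok
              !Unit vs ?Unit  ok
                &{done,ok,more} vs ⊕{done,ok,more}  ok same labels
                  [done]
                    Z vs Z  ok
                  [ok]
                    Z vs Z  ok
                  [more]
                    Z vs Z  ok
          [ok]
            !Unit vs ?Unit  ok
              !Bool vs ?Bool  ok
                ?Unit vs !Unit  ok
                  Z vs Z  ok

YES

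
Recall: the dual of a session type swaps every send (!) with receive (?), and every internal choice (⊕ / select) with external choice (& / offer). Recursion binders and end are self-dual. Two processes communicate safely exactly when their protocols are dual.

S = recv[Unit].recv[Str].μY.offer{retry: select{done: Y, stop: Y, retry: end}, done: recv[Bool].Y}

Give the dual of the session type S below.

recv[Unit] → send[Unit]
  recv[Str] → send[Str]
    μY → μY  (μ self-dual)
      offer{retry,done} → select{retry,done}  (offer→select)
        [retry]
          select{done,stop,retry} → offer{done,stop,retry}  (⊕→&)
            [done]
              Y ↦ Y
            [stop]
              Y ↦ Y
            [retry]
              end ↦ end
        [done]
          recv[Bool] → send[Bool]
            Y ↦ Y

send[Unit].send[Str].μY.select{retry: offer{done: Y, stop: Y, retry: end}, done: send[Bool].Y}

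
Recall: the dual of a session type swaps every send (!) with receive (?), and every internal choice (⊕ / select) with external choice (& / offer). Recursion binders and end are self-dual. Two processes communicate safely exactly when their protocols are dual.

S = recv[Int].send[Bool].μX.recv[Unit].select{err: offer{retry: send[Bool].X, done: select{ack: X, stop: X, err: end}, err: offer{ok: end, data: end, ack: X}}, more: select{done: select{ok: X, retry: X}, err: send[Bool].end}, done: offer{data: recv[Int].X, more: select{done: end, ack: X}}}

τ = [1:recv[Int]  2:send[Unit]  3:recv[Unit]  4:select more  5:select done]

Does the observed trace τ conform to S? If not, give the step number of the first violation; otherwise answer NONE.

2

[1] recv[Int]  ✓  now at send[Bool].μX.…
[2] got send[Unit], protocol expects send[Bool]  ✗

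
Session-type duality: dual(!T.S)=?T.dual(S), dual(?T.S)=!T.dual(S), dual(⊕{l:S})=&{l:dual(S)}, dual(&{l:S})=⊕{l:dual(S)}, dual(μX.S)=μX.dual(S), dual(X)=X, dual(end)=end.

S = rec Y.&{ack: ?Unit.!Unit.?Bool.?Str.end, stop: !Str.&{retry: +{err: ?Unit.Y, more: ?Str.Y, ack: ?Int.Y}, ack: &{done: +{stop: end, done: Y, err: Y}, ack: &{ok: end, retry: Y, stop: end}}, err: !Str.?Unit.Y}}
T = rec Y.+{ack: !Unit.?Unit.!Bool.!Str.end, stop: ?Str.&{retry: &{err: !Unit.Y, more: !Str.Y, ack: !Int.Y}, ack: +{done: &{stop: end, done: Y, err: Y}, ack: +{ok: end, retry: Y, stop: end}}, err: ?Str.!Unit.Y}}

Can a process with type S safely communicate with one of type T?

rec Y ‖ rec Y  ✓ (rec unchanged)
  &{ack,stop} ‖ +{ack,stop}  ✓ label sets agree
    • ack:
      ?Unit ‖ !Unit  ✓
        !Unit ‖ ?Unit  ✓
          ?Bool ‖ !Bool  ✓
            ?Str ‖ !Str  ✓
              end ‖ end  ✓
    • stop:
      !Str ‖ ?Str  ✓
        &{retry,ack,err} ‖ &{retry,ack,err}  ✗ choice polarity not flipped — not dual

NO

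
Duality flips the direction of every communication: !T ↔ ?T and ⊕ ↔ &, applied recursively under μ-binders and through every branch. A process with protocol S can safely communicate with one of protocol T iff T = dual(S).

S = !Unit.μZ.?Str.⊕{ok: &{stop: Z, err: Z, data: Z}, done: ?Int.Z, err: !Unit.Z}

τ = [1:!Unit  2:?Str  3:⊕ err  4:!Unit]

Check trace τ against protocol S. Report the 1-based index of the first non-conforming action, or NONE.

NONE

[1] !Unit  ✓  now at μZ.…
[2] ?Str  ✓  now at ⊕{ok: &{stop: μZ.…, err: μZ.…, data: μZ.…}, done: ?Int.μZ.…, err: !Unit.μZ.…}
[3] ⊕ err  ✓  now at !Unit.μZ.…
[4] !Unit  ✓  now at μZ.…
trace exhausted — no violation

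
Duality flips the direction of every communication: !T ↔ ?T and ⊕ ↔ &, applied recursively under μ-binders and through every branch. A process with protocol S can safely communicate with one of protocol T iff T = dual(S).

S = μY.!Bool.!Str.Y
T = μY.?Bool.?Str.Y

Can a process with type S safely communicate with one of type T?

YES

μY vs μY  match (rec unchanged)
  !Bool vs ?Bool  match
    !Str vs ?Str  match
      Y vs Y  match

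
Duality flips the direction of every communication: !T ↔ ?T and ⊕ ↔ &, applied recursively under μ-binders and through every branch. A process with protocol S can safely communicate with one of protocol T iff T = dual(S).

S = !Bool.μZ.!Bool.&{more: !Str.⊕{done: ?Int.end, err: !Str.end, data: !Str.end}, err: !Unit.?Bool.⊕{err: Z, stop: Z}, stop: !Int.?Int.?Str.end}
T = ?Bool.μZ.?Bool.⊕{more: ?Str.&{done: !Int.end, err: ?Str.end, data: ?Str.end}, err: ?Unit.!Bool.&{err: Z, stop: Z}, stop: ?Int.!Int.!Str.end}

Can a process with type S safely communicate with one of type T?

YES

!Bool vs ?Bool  ✓
  μZ vs μZ  ✓ (μ self-dual)
    !Bool vs ?Bool  ✓
      &{more,err,stop} vs ⊕{more,err,stop}  ✓ label sets agree
        case more:
          !Str vs ?Str  ✓
            ⊕{done,err,data} vs &{done,err,data}  ✓ label sets agree
              case done:
                ?Int vs !Int  ✓
                  end vs end  ✓
              case err:
                !Str vs ?Str  ✓
                  end vs end  ✓
              case data:
                !Str vs ?Str  ✓
                  end vs end  ✓
        case err:
          !Unit vs ?Unit  ✓
            ?Bool vs !Bool  ✓
              ⊕{err,stop} vs &{err,stop}  ✓ label sets agree
                case err:
                  Z vs Z  ✓
                case stop:
                  Z vs Z  ✓
        case stop:
          !Int vs ?Int  ✓
            ?Int vs !Int  ✓
              ?Str vs !Str  ✓
                end vs end  ✓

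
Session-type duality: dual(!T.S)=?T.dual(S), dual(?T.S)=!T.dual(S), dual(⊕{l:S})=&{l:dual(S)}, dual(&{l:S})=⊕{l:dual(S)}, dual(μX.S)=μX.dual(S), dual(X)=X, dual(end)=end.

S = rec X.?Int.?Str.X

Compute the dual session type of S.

rec X.!Int.!Str.X

rec X → rec X  (binder kept)
  ?Int → !Int
    ?Str → !Str
      X ↦ X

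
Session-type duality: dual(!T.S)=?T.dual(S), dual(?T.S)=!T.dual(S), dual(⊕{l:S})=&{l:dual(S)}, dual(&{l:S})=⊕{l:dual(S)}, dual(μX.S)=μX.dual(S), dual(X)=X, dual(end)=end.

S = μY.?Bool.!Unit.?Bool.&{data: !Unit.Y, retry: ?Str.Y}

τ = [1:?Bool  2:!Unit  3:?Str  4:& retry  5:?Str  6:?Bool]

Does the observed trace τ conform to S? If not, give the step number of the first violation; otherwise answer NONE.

3

[1] ?Bool  ok  state: !Unit.?Bool.&{data: !Unit.μY.…, retry: ?Str.μY.…}
[2] !Unit  ok  state: ?Bool.&{data: !Unit.μY.…, retry: ?Str.μY.…}
[3] got ?Str, protocol expects ?Bool  ✗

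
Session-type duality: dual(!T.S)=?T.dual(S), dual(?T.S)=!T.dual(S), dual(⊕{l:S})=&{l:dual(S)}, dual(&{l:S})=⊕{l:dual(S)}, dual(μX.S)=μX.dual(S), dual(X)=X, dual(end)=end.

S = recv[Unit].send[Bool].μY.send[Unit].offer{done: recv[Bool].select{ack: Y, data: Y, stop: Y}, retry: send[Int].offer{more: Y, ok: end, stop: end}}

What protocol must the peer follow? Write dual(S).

recv[Unit] ↦ send[Unit]
  send[Bool] ↦ recv[Bool]
    μY ↦ μY  (binder kept)
      send[Unit] ↦ recv[Unit]
        offer{done,retry} ↦ select{done,retry}  (offer→select)
          [done]
            recv[Bool] ↦ send[Bool]
              select{ack,data,stop} ↦ offer{ack,data,stop}  (internal→external)
                [ack]
                  Y ↦ Y
                [data]
                  Y ↦ Y
                [stop]
                  Y ↦ Y
          [retry]
            send[Int] ↦ recv[Int]
              offer{more,ok,stop} ↦ select{more,ok,stop}  (offer→select)
                [more]
                  Y ↦ Y
                [ok]
                  end ↦ end
                [stop]
                  end ↦ end

send[Unit].recv[Bool].μY.recv[Unit].select{done: send[Bool].offer{ack: Y, data: Y, stop: Y}, retry: recv[Int].select{more: Y, ok: end, stop: end}}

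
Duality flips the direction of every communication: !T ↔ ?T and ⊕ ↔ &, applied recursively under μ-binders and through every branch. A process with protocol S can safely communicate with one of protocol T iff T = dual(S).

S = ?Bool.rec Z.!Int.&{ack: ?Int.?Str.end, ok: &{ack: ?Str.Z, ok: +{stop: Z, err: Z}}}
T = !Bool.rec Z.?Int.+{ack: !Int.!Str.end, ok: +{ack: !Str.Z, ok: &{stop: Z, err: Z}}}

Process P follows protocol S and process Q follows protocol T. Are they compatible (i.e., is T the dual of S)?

?Bool vs !Bool  ok
  rec Z vs rec Z  ok (rec unchanged)
    !Int vs ?Int  ok
      &{ack,ok} vs +{ack,ok}  ok same labels
        • ack:
          ?Int vs !Int  ok
            ?Str vs !Str  ok
              end vs end  ok
        • ok:
          &{ack,ok} vs +{ack,ok}  ok same labels
            • ack:
              ?Str vs !Str  ok
                Z vs Z  ok
            • ok:
              +{stop,err} vs &{stop,err}  ok same labels
                • stop:
                  Z vs Z  ok
                • err:
                  Z vs Z  ok

YES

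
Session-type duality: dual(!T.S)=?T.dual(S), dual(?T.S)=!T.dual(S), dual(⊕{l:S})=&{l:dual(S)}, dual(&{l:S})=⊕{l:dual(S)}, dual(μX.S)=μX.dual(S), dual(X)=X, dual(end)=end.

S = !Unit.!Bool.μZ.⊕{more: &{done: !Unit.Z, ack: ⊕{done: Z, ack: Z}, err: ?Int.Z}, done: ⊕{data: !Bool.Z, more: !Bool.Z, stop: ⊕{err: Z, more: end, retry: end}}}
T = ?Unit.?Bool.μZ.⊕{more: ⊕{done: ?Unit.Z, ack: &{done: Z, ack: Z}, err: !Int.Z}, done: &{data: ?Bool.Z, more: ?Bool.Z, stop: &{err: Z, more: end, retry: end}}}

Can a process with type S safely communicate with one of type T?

NO

!Unit vs ?Unit  match
  !Bool vs ?Bool  match
    μZ vs μZ  match (binder kept)
      ⊕{more,done} vs ⊕{more,done}  ✗ choice polarity not flipped — not dual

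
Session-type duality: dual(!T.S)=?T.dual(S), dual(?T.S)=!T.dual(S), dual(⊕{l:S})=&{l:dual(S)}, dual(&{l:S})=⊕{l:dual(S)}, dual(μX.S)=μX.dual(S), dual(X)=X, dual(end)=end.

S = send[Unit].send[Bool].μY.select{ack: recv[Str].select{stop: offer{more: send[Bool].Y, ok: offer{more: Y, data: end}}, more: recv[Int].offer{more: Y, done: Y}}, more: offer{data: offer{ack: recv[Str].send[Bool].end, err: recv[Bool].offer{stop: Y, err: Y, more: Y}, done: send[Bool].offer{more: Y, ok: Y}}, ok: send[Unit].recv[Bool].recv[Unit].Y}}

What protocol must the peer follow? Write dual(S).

recv[Unit].recv[Bool].μY.offer{ack: send[Str].offer{stop: select{more: recv[Bool].Y, ok: select{more: Y, data: end}}, more: send[Int].select{more: Y, done: Y}}, more: select{data: select{ack: send[Str].recv[Bool].end, err: send[Bool].select{stop: Y, err: Y, more: Y}, done: recv[Bool].select{more: Y, ok: Y}}, ok: recv[Unit].send[Bool].send[Unit].Y}}

send[Unit] = recv[Unit]
  send[Bool] = recv[Bool]
    μY = μY  (rec unchanged)
      select{ack,more} = offer{ack,more}  (internal→external)
        case ack:
          recv[Str] = send[Str]
            select{stop,more} = offer{stop,more}  (internal→external)
              case stop:
                offer{more,ok} = select{more,ok}  (external→internal)
                  case more:
                    send[Bool] = recv[Bool]
                      dual(Y) = Y
                  case ok:
                    offer{more,data} = select{more,data}  (external→internal)
                      case more:
                        dual(Y) = Y
                      case data:
                        dual(end) = end
              case more:
                recv[Int] = send[Int]
                  offer{more,done} = select{more,done}  (external→internal)
                    case more:
                      dual(Y) = Y
                    case done:
                      dual(Y) = Y
        case more:
          offer{data,ok} = select{data,ok}  (external→internal)
            case data:
              offer{ack,err,done} = select{ack,err,done}  (external→internal)
                case ack:
                  recv[Str] = send[Str]
                    send[Bool] = recv[Bool]
                      dual(end) = end
                case err:
                  recv[Bool] = send[Bool]
                    offer{stop,err,more} = select{stop,err,more}  (external→internal)
                      case stop:
                        dual(Y) = Y
                      case err:
                        dual(Y) = Y
                      case more:
                        dual(Y) = Y
                case done:
                  send[Bool] = recv[Bool]
                    offer{more,ok} = select{more,ok}  (external→internal)
                      case more:
                        dual(Y) = Y
                      case ok:
                        dual(Y) = Y
            case ok:
              send[Unit] = recv[Unit]
                recv[Bool] = send[Bool]
                  recv[Unit] = send[Unit]
                    dual(Y) = Y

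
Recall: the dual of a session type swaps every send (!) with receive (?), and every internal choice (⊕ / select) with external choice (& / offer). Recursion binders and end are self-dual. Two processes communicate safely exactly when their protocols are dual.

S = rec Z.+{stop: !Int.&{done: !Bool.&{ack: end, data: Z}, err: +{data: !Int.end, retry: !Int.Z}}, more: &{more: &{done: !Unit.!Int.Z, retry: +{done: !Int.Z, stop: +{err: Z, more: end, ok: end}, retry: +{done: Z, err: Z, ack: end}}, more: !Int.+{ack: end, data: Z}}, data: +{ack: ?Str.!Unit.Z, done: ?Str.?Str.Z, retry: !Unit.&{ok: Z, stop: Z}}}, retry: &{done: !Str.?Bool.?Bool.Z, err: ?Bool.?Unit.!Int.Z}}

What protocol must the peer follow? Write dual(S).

rec Z = rec Z  (rec unchanged)
  +{stop,more,retry} = &{stop,more,retry}  (select→offer)
    case stop:
      !Int = ?Int
        &{done,err} = +{done,err}  (external→internal)
          case done:
            !Bool = ?Bool
              &{ack,data} = +{ack,data}  (external→internal)
                case ack:
                  dual(end) = end
                case data:
                  dual(Z) = Z
          case err:
            +{data,retry} = &{data,retry}  (select→offer)
              case data:
                !Int = ?Int
                  dual(end) = end
              case retry:
                !Int = ?Int
                  dual(Z) = Z
    case more:
      &{more,data} = +{more,data}  (external→internal)
        case more:
          &{done,retry,more} = +{done,retry,more}  (external→internal)
            case done:
              !Unit = ?Unit
                !Int = ?Int
                  dual(Z) = Z
            case retry:
              +{done,stop,retry} = &{done,stop,retry}  (select→offer)
                case done:
                  !Int = ?Int
                    dual(Z) = Z
                case stop:
                  +{err,more,ok} = &{err,more,ok}  (select→offer)
                    case err:
                      dual(Z) = Z
                    case more:
                      dual(end) = end
                    case ok:
                      dual(end) = end
                case retry:
                  +{done,err,ack} = &{done,err,ack}  (select→offer)
                    case done:
                      dual(Z) = Z
                    case err:
                      dual(Z) = Z
                    case ack:
                      dual(end) = end
            case more:
              !Int = ?Int
                +{ack,data} = &{ack,data}  (select→offer)
                  case ack:
                    dual(end) = end
                  case data:
                    dual(Z) = Z
        case data:
          +{ack,done,retry} = &{ack,done,retry}  (select→offer)
            case ack:
              ?Str = !Str
                !Unit = ?Unit
                  dual(Z) = Z
            case done:
              ?Str = !Str
                ?Str = !Str
                  dual(Z) = Z
            case retry:
              !Unit = ?Unit
                &{ok,stop} = +{ok,stop}  (external→internal)
                  case ok:
                    dual(Z) = Z
                  case stop:
                    dual(Z) = Z
    case retry:
      &{done,err} = +{done,err}  (external→internal)
        case done:
          !Str = ?Str
            ?Bool = !Bool
              ?Bool = !Bool
                dual(Z) = Z
        case err:
          ?Bool = !Bool
            ?Unit = !Unit
              !Int = ?Int
                dual(Z) = Z

rec Z.&{stop: ?Int.+{done: ?Bool.+{ack: end, data: Z}, err: &{data: ?Int.end, retry: ?Int.Z}}, more: +{more: +{done: ?Unit.?Int.Z, retry: &{done: ?Int.Z, stop: &{err: Z, more: end, ok: end}, retry: &{done: Z, err: Z, ack: end}}, more: ?Int.&{ack: end, data: Z}}, data: &{ack: !Str.?Unit.Z, done: !Str.!Str.Z, retry: ?Unit.+{ok: Z, stop: Z}}}, retry: +{done: ?Str.!Bool.!Bool.Z, err: !Bool.!Unit.?Int.Z}}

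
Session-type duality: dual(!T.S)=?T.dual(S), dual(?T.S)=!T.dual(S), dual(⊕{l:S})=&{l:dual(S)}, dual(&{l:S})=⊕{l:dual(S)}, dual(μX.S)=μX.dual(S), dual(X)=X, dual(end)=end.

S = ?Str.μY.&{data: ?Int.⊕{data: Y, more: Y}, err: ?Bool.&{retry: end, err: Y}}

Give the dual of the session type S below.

?Str ↦ !Str
  μY ↦ μY  (rec unchanged)
    &{data,err} ↦ ⊕{data,err}  (external→internal)
      case data:
        ?Int ↦ !Int
          ⊕{data,more} ↦ &{data,more}  (⊕→&)
            case data:
              dual(Y) = Y
            case more:
              dual(Y) = Y
      case err:
        ?Bool ↦ !Bool
          &{retry,err} ↦ ⊕{retry,err}  (external→internal)
            case retry:
              dual(end) = end
            case err:
              dual(Y) = Y

!Str.μY.⊕{data: !Int.&{data: Y, more: Y}, err: !Bool.⊕{retry: end, err: Y}}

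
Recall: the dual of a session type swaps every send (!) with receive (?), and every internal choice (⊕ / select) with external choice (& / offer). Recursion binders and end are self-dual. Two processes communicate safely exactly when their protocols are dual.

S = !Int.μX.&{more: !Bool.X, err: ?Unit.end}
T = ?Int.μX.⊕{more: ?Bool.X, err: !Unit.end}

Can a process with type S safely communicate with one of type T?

YES

!Int | ?Int  match
  μX | μX  match (μ self-dual)
    &{more,err} | ⊕{more,err}  match same labels
      • more:
        !Bool | ?Bool  match
          X | X  match
      • err:
        ?Unit | !Unit  match
          end | end  match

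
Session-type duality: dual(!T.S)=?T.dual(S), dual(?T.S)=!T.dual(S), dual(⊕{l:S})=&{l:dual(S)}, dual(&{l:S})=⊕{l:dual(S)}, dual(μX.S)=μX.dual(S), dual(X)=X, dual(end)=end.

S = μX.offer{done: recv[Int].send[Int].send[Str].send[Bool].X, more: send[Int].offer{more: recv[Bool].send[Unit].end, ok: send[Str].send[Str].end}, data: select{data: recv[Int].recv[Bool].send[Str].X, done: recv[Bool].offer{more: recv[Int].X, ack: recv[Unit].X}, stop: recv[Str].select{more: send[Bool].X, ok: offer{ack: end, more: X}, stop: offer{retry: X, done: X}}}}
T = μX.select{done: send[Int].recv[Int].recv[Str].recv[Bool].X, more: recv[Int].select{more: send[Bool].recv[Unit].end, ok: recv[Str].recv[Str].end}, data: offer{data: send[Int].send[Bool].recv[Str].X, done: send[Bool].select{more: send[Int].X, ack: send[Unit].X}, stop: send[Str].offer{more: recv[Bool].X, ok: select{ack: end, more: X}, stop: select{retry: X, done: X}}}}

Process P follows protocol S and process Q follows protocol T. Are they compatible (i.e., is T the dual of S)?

YES

μX ‖ μX  ✓ (μ self-dual)
  offer{done,more,data} ‖ select{done,more,data}  ✓ label sets agree
    case done:
      recv[Int] ‖ send[Int]  ✓
        send[Int] ‖ recv[Int]  ✓
          send[Str] ‖ recv[Str]  ✓
            send[Bool] ‖ recv[Bool]  ✓
              X ‖ X  ✓
    case more:
      send[Int] ‖ recv[Int]  ✓
        offer{more,ok} ‖ select{more,ok}  ✓ label sets agree
          case more:
            recv[Bool] ‖ send[Bool]  ✓
              send[Unit] ‖ recv[Unit]  ✓
                end ‖ end  ✓
          case ok:
            send[Str] ‖ recv[Str]  ✓
              send[Str] ‖ recv[Str]  ✓
                end ‖ end  ✓
    case data:
      select{data,done,stop} ‖ offer{data,done,stop}  ✓ label sets agree
        case data:
          recv[Int] ‖ send[Int]  ✓
            recv[Bool] ‖ send[Bool]  ✓
              send[Str] ‖ recv[Str]  ✓
                X ‖ X  ✓
        case done:
          recv[Bool] ‖ send[Bool]  ✓
            offer{more,ack} ‖ select{more,ack}  ✓ label sets agree
              case more:
                recv[Int] ‖ send[Int]  ✓
                  X ‖ X  ✓
              case ack:
                recv[Unit] ‖ send[Unit]  ✓
                  X ‖ X  ✓
        case stop:
          recv[Str] ‖ send[Str]  ✓
            select{more,ok,stop} ‖ offer{more,ok,stop}  ✓ label sets agree
              case more:
                send[Bool] ‖ recv[Bool]  ✓
                  X ‖ X  ✓
              case ok:
                offer{ack,more} ‖ select{ack,more}  ✓ label sets agree
                  case ack:
                    end ‖ end  ✓
                  case more:
                    X ‖ X  ✓
              case stop:
                offer{retry,done} ‖ select{retry,done}  ✓ label sets agree
                  case retry:
                    X ‖ X  ✓
                  case done:
                    X ‖ X  ✓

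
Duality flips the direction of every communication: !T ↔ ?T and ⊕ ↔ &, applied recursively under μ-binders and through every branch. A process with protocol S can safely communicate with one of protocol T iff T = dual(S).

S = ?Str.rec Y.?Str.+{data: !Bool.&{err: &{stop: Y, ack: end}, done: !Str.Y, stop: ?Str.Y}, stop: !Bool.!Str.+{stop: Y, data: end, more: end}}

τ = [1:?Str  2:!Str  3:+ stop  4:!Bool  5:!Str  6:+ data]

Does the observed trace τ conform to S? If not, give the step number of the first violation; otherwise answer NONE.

2

step 1: ?Str  ✓  state: rec Y.…
step 2: got !Str, protocol expects ?Str  ✗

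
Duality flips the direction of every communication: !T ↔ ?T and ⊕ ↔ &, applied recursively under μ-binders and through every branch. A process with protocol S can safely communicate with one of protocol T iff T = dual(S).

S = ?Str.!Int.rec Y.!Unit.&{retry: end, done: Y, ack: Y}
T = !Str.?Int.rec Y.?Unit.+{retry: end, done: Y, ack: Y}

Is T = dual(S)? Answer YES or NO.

?Str ‖ !Str  ok
  !Int ‖ ?Int  ok
    rec Y ‖ rec Y  ok (binder kept)
      !Unit ‖ ?Unit  ok
        &{retry,done,ack} ‖ +{retry,done,ack}  ok same labels
          case retry:
            end ‖ end  ok
          case done:
            Y ‖ Y  ok
          case ack:
            Y ‖ Y  ok

YES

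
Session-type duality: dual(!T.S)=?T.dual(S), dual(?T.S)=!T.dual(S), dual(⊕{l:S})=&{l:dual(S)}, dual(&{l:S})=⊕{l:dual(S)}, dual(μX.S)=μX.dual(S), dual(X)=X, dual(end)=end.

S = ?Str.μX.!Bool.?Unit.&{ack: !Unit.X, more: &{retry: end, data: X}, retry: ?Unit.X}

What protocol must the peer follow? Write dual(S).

?Str ↦ !Str
  μX ↦ μX  (binder kept)
    !Bool ↦ ?Bool
      ?Unit ↦ !Unit
        &{ack,more,retry} ↦ ⊕{ack,more,retry}  (&→⊕)
          case ack:
            !Unit ↦ ?Unit
              X self-dual
          case more:
            &{retry,data} ↦ ⊕{retry,data}  (&→⊕)
              case retry:
                end self-dual
              case data:
                X self-dual
          case retry:
            ?Unit ↦ !Unit
              X self-dual

!Str.μX.?Bool.!Unit.⊕{ack: ?Unit.X, more: ⊕{retry: end, data: X}, retry: !Unit.X}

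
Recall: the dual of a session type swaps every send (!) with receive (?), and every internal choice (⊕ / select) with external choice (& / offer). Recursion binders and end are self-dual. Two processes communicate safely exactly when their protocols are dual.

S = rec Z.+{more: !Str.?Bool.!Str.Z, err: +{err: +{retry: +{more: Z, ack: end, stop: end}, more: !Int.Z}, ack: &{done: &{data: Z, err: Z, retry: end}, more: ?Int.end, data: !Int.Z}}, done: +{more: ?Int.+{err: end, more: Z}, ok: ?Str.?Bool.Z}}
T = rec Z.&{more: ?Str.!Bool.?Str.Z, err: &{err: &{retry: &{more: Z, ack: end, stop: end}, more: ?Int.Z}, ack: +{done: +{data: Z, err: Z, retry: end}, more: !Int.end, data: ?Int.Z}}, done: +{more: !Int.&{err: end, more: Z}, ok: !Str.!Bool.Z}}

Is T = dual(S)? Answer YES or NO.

rec Z vs rec Z  ✓ (μ self-dual)
  +{more,err,done} vs &{more,err,done}  ✓ labels match
    • more:
      !Str vs ?Str  ✓
        ?Bool vs !Bool  ✓
          !Str vs ?Str  ✓
            Z vs Z  ✓
    • err:
      +{err,ack} vs &{err,ack}  ✓ labels match
        • err:
          +{retry,more} vs &{retry,more}  ✓ labels match
            • retry:
              +{more,ack,stop} vs &{more,ack,stop}  ✓ labels match
                • more:
                  Z vs Z  ✓
                • ack:
                  end vs end  ✓
                • stop:
                  end vs end  ✓
            • more:
              !Int vs ?Int  ✓
                Z vs Z  ✓
        • ack:
          &{done,more,data} vs +{done,more,data}  ✓ labels match
            • done:
              &{data,err,retry} vs +{data,err,retry}  ✓ labels match
                • data:
                  Z vs Z  ✓
                • err:
                  Z vs Z  ✓
                • retry:
                  end vs end  ✓
            • more:
              ?Int vs !Int  ✓
                end vs end  ✓
            • data:
              !Int vs ?Int  ✓
                Z vs Z  ✓
    • done:
      +{more,ok} vs +{more,ok}  ✗ choice polarity not flipped — not dual

NO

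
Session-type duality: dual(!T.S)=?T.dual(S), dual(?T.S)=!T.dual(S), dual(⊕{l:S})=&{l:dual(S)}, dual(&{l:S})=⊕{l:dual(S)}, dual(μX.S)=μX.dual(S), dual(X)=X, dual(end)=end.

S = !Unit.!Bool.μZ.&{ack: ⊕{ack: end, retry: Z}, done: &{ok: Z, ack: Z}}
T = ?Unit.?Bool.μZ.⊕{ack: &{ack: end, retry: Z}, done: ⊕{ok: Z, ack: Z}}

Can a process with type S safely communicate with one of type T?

!Unit ‖ ?Unit  ✓
  !Bool ‖ ?Bool  ✓
    μZ ‖ μZ  ✓ (binder kept)
      &{ack,done} ‖ ⊕{ack,done}  ✓ same labels
        [ack]
          ⊕{ack,retry} ‖ &{ack,retry}  ✓ same labels
            [ack]
              end ‖ end  ✓
            [retry]
              Z ‖ Z  ✓
        [done]
          &{ok,ack} ‖ ⊕{ok,ack}  ✓ same labels
            [ok]
              Z ‖ Z  ✓
            [ack]
              Z ‖ Z  ✓

YES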